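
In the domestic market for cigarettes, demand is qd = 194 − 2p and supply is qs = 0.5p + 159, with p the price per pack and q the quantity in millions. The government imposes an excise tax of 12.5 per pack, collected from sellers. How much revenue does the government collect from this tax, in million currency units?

Tax revenue = 2012.5 million.

Before the tax: set 194 − 2p = 0.5p + 159 → p* = 14, q* = 166.
With the tax collected from sellers, supply shifts: qs = 0.5(p − 12.5) + 159.
Solving gives q = 161 with consumers paying 16.5 and sellers receiving 4 (the 12.5 wedge).
Revenue = t · Q = 12.5 · 161 = 2012.5.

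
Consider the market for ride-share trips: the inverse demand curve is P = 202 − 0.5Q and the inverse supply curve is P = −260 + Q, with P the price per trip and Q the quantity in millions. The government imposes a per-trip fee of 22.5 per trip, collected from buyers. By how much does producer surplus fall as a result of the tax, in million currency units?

Rewrite in direct form: Qd = 404 − 2P and Qs = P + 260.
Without the tax, 404 − 2P = P + 260 gives 3P = 144, so P* = 48 and Q* = 308.
With the tax collected from buyers, demand (in seller-price terms) shifts: Qd = 404 − 2(P + 22.5).
Solving gives Q = 293 with buyers paying 55.5 and producers receiving 33 (the 22.5 wedge).
ΔPS is the trapezoid between Q = 293 and Q = 308 of height 15: ½ · (308 + 293) · 15 = 4507.5.

Producer surplus falls by 4507.5 million.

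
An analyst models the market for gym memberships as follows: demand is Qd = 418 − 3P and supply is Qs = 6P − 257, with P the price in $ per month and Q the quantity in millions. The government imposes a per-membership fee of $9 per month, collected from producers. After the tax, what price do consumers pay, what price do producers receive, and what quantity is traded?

Consumers pay $81; producers receive $72; quantity = 175.

Before the tax: set 418 − 3P = 6P − 257 → P* = $75, Q* = 193.
With the tax collected from producers, supply shifts: Qs = 6(P − 9) − 257.
New equilibrium: consumers pay $81, producers receive $72, Q = 175. (Wedge: Pb − Ps = 9.)
The less price-elastic side of the market bears the larger share of a per-unit tax.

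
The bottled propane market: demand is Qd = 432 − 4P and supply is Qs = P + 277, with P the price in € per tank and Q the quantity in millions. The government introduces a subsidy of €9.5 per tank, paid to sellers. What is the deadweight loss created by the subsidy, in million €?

Deadweight loss = €36.1 million.

Before the subsidy: set 432 − 4P = P + 277 → P* = €31, Q* = 308.
With a per-unit subsidy paid to sellers, each receives P + 9.5 per unit sold, so supply becomes Qs = (P + 9.5) + 277.
Solving gives Q = 315.6 with buyers paying €29.1 and sellers receiving €38.6 (the €9.5 wedge).
Quantity rises by |ΔQ| = |308 − 315.6| = 7.6.
DWL = ½ · t · |ΔQ| = ½ · 9.5 · 7.6 = €36.1.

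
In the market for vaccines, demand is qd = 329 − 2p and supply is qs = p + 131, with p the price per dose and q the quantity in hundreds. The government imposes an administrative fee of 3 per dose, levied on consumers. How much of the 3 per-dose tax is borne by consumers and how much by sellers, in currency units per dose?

Consumers bear 1 per dose; sellers bear 2 per dose.

Before the tax: set 329 − 2p = p + 131 → p* = 66, q* = 197.
With the tax collected from consumers, demand (in seller-price terms) shifts: qd = 329 − 2(p + 3).
New equilibrium: consumers pay 67, sellers receive 64, q = 195. (Wedge: pb − ps = 3.)
Burden on consumers: 1; on sellers: 2. (They sum to 3.)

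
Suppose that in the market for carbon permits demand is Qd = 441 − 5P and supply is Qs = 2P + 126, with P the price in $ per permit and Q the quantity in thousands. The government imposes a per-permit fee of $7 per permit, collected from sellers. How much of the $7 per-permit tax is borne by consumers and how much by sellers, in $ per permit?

Consumers bear $2 per permit; sellers bear $5 per permit.

Before the tax: set 441 − 5P = 2P + 126 → P* = $45, Q* = 216.
With the tax collected from sellers, supply shifts: Qs = 2(P − 7) + 126.
New equilibrium: consumers pay $47, sellers receive $40, Q = 206. (Wedge: Pb − Ps = 7.)
Burden on consumers: $2; on sellers: $5. (They sum to $7.)
The less price-elastic side of the market bears the larger share of a per-unit tax.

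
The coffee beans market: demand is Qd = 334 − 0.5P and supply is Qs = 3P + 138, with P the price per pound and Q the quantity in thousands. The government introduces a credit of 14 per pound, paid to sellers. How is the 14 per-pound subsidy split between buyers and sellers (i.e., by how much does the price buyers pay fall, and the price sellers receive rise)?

Buyers gain 12 per pound; sellers gain 2 per pound.

Before the subsidy: set 334 − 0.5P = 3P + 138 → P* = 56, Q* = 306.
With a per-unit subsidy paid to sellers, each receives P + 14 per unit sold, so supply becomes Qs = 3(P + 14) + 138.
Solving gives Q = 312 with buyers paying 44 and sellers receiving 58 (the 14 wedge).
Gain to buyers: 12; to sellers: 2. (They sum to 14.)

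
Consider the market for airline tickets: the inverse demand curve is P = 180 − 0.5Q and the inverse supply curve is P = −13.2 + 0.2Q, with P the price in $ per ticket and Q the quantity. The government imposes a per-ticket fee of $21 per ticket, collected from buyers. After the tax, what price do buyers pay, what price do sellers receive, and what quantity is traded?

Inverting to Q(P) form: Qd = 360 − 2P; Qs = 5P + 66.
Before the tax: set 360 − 2P = 5P + 66 → P* = $42, Q* = 276.
With the tax collected from buyers, demand (in seller-price terms) shifts: Qd = 360 − 2(P + 21).
New equilibrium: buyers pay $57, sellers receive $36, Q = 246. (Wedge: Pb − Ps = 21.)
The less price-elastic side of the market bears the larger share of a per-unit tax.

Buyers pay $57; sellers receive $36; quantity = 246.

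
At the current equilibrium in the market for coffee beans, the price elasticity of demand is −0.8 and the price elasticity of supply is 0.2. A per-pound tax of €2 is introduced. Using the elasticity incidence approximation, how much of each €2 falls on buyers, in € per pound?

Incidence ratio: buyers' share ≈ εs / (εs + |εd|) = 0.2 / (0.2 + 0.8) = 0.2.
So buyers bear ≈ 0.2 × €2 = €0.4; sellers bear €1.6.

Buyers bear ≈ €0.4 per pound.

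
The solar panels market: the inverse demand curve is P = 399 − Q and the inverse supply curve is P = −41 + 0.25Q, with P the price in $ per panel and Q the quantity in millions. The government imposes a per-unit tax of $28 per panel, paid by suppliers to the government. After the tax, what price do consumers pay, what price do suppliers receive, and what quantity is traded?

Inverting to Q(P) form: Qd = 399 − P; Qs = 4P + 164.
Without the tax, 399 − P = 4P + 164 gives 5P = 235, so P* = $47 and Q* = 352.
With the tax collected from suppliers, supply shifts: Qs = 4(P − 28) + 164.
Solving gives Q = 329.6 with consumers paying $69.4 and suppliers receiving $41.4 (the $28 wedge).

Consumers pay $69.4; suppliers receive $41.4; quantity = 329.6.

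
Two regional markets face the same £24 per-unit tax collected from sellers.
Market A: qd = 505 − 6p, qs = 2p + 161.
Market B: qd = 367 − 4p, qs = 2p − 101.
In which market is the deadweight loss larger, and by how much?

Market A, by £48.

Market A: pre-tax p* = £43, q* = 247; post-tax q = 211; deadweight loss = £432.
Market B: pre-tax p* = £78, q* = 55; post-tax q = 23; deadweight loss = £384.
Difference: £432 vs £384 → market A is larger by £48.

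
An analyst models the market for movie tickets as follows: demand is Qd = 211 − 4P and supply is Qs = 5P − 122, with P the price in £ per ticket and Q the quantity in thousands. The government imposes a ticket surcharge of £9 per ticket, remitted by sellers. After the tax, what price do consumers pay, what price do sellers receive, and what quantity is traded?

Before the tax: set 211 − 4P = 5P − 122 → P* = £37, Q* = 63.
With the tax collected from sellers, supply shifts: Qs = 5(P − 9) − 122.
New equilibrium: consumers pay £42, sellers receive £33, Q = 43. (Wedge: Pb − Ps = 9.)
The less price-elastic side of the market bears the larger share of a per-unit tax.

Consumers pay £42; sellers receive £33; quantity = 43.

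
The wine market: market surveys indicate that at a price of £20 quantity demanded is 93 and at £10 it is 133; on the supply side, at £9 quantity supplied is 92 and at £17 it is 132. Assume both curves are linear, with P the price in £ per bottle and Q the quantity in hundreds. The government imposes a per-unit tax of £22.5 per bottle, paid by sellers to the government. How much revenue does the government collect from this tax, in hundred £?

Tax revenue = £1507.5 hundred.

Demand slope: (133 − 93)/(10 − 20) = -4, so Qd = 173 − 4P.
Supply slope: (132 − 92)/(17 − 9) = 5, so Qs = 5P + 47.
Without the tax, 173 − 4P = 5P + 47 gives 9P = 126, so P* = £14 and Q* = 117.
With the tax collected from sellers, supply shifts: Qs = 5(P − 22.5) + 47.
New equilibrium: consumers pay £26.5, sellers receive £4, Q = 67. (Wedge: Pb − Ps = 22.5.)
Revenue = t · Q = 22.5 · 67 = £1507.5.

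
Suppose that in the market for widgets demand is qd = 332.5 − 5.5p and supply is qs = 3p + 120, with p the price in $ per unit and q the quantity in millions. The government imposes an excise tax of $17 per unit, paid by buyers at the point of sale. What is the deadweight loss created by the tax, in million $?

Before the tax: set 332.5 − 5.5p = 3p + 120 → p* = $25, q* = 195.
With the tax collected from buyers, demand (in seller-price terms) shifts: qd = 332.5 − 5.5(p + 17).
New equilibrium: buyers pay $31, producers receive $14, q = 162. (Wedge: pb − ps = 17.)
Quantity falls by |ΔQ| = |195 − 162| = 33.
DWL = ½ · t · |ΔQ| = ½ · 17 · 33 = $280.5.

Deadweight loss = $280.5 million.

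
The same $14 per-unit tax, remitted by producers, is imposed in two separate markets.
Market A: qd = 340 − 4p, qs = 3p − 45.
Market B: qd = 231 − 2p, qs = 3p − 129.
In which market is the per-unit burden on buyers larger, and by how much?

Market B, by $2.4.

Market A: pre-tax p* = $55, q* = 120; post-tax q = 96; per-unit burden on buyers = $6.
Market B: pre-tax p* = $72, q* = 87; post-tax q = 70.2; per-unit burden on buyers = $8.4.
Difference: $6 vs $8.4 → market B is larger by $2.4.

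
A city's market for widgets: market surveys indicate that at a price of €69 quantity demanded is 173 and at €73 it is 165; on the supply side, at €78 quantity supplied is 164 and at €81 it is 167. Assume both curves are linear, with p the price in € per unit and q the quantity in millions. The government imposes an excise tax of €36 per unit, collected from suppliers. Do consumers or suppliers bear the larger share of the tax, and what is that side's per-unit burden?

Suppliers bear the larger share: €24 per unit.

Demand slope: (165 − 173)/(73 − 69) = -2, so qd = 311 − 2p.
Supply slope: (167 − 164)/(81 − 78) = 1, so qs = p + 86.
Before the tax: set 311 − 2p = p + 86 → p* = €75, q* = 161.
With the tax collected from suppliers, supply shifts: qs = (p − 36) + 86.
Solving gives q = 137 with consumers paying €87 and suppliers receiving €51 (the €36 wedge).
Per-unit burden: consumers €12, suppliers €24.
Suppliers take the larger share because supply is less price-elastic here (demand slope 2 vs supply slope 1).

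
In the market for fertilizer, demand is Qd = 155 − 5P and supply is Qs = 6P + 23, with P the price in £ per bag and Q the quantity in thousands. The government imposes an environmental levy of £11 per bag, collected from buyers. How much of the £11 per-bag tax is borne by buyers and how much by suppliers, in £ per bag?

Before the tax: set 155 − 5P = 6P + 23 → P* = £12, Q* = 95.
With the tax collected from buyers, demand (in seller-price terms) shifts: Qd = 155 − 5(P + 11).
Solving gives Q = 65 with buyers paying £18 and suppliers receiving £7 (the £11 wedge).
Burden on buyers: £6; on suppliers: £5. (They sum to £11.)
The less price-elastic side of the market bears the larger share of a per-unit tax.

Buyers bear £6 per bag; suppliers bear £5 per bag.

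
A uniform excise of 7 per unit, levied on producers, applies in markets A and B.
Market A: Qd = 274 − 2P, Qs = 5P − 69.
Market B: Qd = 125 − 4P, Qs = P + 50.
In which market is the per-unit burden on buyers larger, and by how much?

Market A, by 3.6.

Market A: pre-tax P* = 49, Q* = 176; post-tax Q = 166; per-unit burden on buyers = 5.
Market B: pre-tax P* = 15, Q* = 65; post-tax Q = 59.4; per-unit burden on buyers = 1.4.
Difference: 5 vs 1.4 → market A is larger by 3.6.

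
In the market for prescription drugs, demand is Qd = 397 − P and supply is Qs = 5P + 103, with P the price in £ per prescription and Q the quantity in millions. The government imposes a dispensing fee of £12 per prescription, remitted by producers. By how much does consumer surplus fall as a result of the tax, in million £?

Consumer surplus falls by £3430 million.

Before the tax: set 397 − P = 5P + 103 → P* = £49, Q* = 348.
With the tax collected from producers, supply shifts: Qs = 5(P − 12) + 103.
New equilibrium: buyers pay £59, producers receive £47, Q = 338. (Wedge: Pb − Ps = 12.)
ΔCS is the trapezoid between Q = 338 and Q = 348 of height £10: ½ · (348 + 338) · 10 = £3430.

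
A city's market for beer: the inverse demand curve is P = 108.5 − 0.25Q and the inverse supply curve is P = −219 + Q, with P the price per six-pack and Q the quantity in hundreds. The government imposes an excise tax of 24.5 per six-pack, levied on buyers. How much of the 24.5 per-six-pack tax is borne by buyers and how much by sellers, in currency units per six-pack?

Buyers bear 4.9 per six-pack; sellers bear 19.6 per six-pack.

Inverting to Q(P) form: Qd = 434 − 4P; Qs = P + 219.
Without the tax, 434 − 4P = P + 219 gives 5P = 215, so P* = 43 and Q* = 262.
With the tax collected from buyers, demand (in seller-price terms) shifts: Qd = 434 − 4(P + 24.5).
New equilibrium: buyers pay 47.9, sellers receive 23.4, Q = 242.4. (Wedge: Pb − Ps = 24.5.)
Burden on buyers: 4.9; on sellers: 19.6. (They sum to 24.5.)
The less price-elastic side of the market bears the larger share of a per-unit tax.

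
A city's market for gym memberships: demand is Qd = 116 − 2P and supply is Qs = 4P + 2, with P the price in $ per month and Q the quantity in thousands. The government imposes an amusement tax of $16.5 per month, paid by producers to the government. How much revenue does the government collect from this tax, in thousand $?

Tax revenue = $924 thousand.

Before the tax: set 116 − 2P = 4P + 2 → P* = $19, Q* = 78.
With the tax collected from producers, supply shifts: Qs = 4(P − 16.5) + 2.
Solving gives Q = 56 with buyers paying $30 and producers receiving $13.5 (the $16.5 wedge).
Revenue = t · Q = 16.5 · 56 = $924.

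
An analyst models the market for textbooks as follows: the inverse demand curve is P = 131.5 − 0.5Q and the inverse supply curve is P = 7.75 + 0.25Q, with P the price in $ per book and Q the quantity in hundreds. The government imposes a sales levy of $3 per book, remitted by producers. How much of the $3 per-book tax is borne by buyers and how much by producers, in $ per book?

Buyers bear $2 per book; producers bear $1 per book.

Inverting to Q(P) form: Qd = 263 − 2P; Qs = 4P − 31.
Before the tax: set 263 − 2P = 4P − 31 → P* = $49, Q* = 165.
With the tax collected from producers, supply shifts: Qs = 4(P − 3) − 31.
Solving gives Q = 161 with buyers paying $51 and producers receiving $48 (the $3 wedge).
Burden on buyers: $2; on producers: $1. (They sum to $3.)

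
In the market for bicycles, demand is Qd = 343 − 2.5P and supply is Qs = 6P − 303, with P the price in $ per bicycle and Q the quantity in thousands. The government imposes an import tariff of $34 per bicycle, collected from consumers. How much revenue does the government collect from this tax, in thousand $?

Tax revenue = $3162 thousand.

Without the tax, 343 − 2.5P = 6P − 303 gives 8.5P = 646, so P* = $76 and Q* = 153.
With the tax collected from consumers, demand (in seller-price terms) shifts: Qd = 343 − 2.5(P + 34).
Solving gives Q = 93 with consumers paying $100 and sellers receiving $66 (the $34 wedge).
Revenue = t · Q = 34 · 93 = $3162.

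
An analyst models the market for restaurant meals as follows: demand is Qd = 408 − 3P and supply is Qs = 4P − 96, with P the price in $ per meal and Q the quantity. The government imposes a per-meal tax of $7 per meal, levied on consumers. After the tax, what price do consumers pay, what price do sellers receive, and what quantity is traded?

Before the tax: set 408 − 3P = 4P − 96 → P* = $72, Q* = 192.
With the tax collected from consumers, demand (in seller-price terms) shifts: Qd = 408 − 3(P + 7).
New equilibrium: consumers pay $76, sellers receive $69, Q = 180. (Wedge: Pb − Ps = 7.)

Consumers pay $76; sellers receive $69; quantity = 180.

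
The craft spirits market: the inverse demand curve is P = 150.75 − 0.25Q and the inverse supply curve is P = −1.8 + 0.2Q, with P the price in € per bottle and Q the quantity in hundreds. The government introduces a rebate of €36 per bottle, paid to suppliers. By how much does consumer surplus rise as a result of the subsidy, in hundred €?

Consumer surplus rises by €7580 hundred.

Rewrite in direct form: Qd = 603 − 4P and Qs = 5P + 9.
Without the subsidy, 603 − 4P = 5P + 9 gives 9P = 594, so P* = €66 and Q* = 339.
With a per-unit subsidy paid to suppliers, each receives P + 36 per unit sold, so supply becomes Qs = 5(P + 36) + 9.
New equilibrium: buyers pay €46, suppliers receive €82, Q = 419. (Wedge: Pb − Ps = −36.)
ΔCS is the trapezoid between Q = 419 and Q = 339 of height €20: ½ · (339 + 419) · 20 = €7580.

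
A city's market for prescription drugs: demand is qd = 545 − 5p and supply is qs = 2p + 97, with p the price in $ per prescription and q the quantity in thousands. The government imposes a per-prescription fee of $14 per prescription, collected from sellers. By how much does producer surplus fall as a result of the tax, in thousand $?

Producer surplus falls by $2150 thousand.

Without the tax, 545 − 5p = 2p + 97 gives 7p = 448, so p* = $64 and q* = 225.
With the tax collected from sellers, supply shifts: qs = 2(p − 14) + 97.
Solving gives q = 205 with buyers paying $68 and sellers receiving $54 (the $14 wedge).
ΔPS is the trapezoid between Q = 205 and Q = 225 of height $10: ½ · (225 + 205) · 10 = $2150.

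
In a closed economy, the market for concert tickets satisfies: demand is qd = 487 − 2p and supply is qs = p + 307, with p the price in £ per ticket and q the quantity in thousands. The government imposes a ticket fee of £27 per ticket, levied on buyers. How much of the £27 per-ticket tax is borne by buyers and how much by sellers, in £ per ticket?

Buyers bear £9 per ticket; sellers bear £18 per ticket.

Before the tax: set 487 − 2p = p + 307 → p* = £60, q* = 367.
With the tax collected from buyers, demand (in seller-price terms) shifts: qd = 487 − 2(p + 27).
New equilibrium: buyers pay £69, sellers receive £42, q = 349. (Wedge: pb − ps = 27.)
Burden on buyers: £9; on sellers: £18. (They sum to £27.)
The less price-elastic side of the market bears the larger share of a per-unit tax.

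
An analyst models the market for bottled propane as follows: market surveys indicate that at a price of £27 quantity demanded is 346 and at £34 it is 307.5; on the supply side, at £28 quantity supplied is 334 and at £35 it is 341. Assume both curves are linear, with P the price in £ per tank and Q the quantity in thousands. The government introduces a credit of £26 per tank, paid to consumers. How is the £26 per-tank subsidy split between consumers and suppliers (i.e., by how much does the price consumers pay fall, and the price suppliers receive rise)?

Consumers gain £4 per tank; suppliers gain £22 per tank.

Demand slope: (307.5 − 346)/(34 − 27) = -5.5, so Qd = 494.5 − 5.5P.
Supply slope: (341 − 334)/(35 − 28) = 1, so Qs = P + 306.
Without the subsidy, 494.5 − 5.5P = P + 306 gives 6.5P = 188.5, so P* = £29 and Q* = 335.
With a per-unit subsidy paid to consumers, each effectively pays P − 26, so demand becomes Qd = 494.5 − 5.5(P − 26).
New equilibrium: consumers pay £25, suppliers receive £51, Q = 357. (Wedge: Pb − Ps = −26.)
Gain to consumers: £4; to suppliers: £22. (They sum to £26.)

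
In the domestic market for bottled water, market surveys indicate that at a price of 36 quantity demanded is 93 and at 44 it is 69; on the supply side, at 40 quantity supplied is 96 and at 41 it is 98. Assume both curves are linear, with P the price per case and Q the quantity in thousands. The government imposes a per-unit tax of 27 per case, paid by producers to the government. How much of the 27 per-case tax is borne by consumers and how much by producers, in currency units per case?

Consumers bear 10.8 per case; producers bear 16.2 per case.

Demand slope: (69 − 93)/(44 − 36) = -3, so Qd = 201 − 3P.
Supply slope: (98 − 96)/(41 − 40) = 2, so Qs = 2P + 16.
Without the tax, 201 − 3P = 2P + 16 gives 5P = 185, so P* = 37 and Q* = 90.
With the tax collected from producers, supply shifts: Qs = 2(P − 27) + 16.
New equilibrium: consumers pay 47.8, producers receive 20.8, Q = 57.6. (Wedge: Pb − Ps = 27.)
Burden on consumers: 10.8; on producers: 16.2. (They sum to 27.)
The less price-elastic side of the market bears the larger share of a per-unit tax.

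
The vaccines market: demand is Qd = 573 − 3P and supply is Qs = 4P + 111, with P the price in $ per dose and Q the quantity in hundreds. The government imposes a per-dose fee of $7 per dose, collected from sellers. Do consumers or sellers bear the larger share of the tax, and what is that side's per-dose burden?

Without the tax, 573 − 3P = 4P + 111 gives 7P = 462, so P* = $66 and Q* = 375.
With the tax collected from sellers, supply shifts: Qs = 4(P − 7) + 111.
New equilibrium: consumers pay $70, sellers receive $63, Q = 363. (Wedge: Pb − Ps = 7.)
Per-dose burden: consumers $4, sellers $3.
Consumers take the larger share because demand is less price-elastic here (demand slope 3 vs supply slope 4).
The less price-elastic side of the market bears the larger share of a per-unit tax.

Consumers bear the larger share: $4 per dose.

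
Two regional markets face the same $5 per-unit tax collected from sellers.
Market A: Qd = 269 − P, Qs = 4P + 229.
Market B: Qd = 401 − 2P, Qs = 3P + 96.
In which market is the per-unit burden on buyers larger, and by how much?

Market A, by $1.

Market A: pre-tax P* = $8, Q* = 261; post-tax Q = 257; per-unit burden on buyers = $4.
Market B: pre-tax P* = $61, Q* = 279; post-tax Q = 273; per-unit burden on buyers = $3.
Difference: $4 vs $3 → market A is larger by $1.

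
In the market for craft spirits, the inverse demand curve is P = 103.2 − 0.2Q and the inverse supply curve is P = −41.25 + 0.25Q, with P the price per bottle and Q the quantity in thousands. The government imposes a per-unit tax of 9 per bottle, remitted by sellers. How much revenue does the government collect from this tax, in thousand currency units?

Rewrite in direct form: Qd = 516 − 5P and Qs = 4P + 165.
Before the tax: set 516 − 5P = 4P + 165 → P* = 39, Q* = 321.
With the tax collected from sellers, supply shifts: Qs = 4(P − 9) + 165.
Solving gives Q = 301 with consumers paying 43 and sellers receiving 34 (the 9 wedge).
Revenue = t · Q = 9 · 301 = 2709.

Tax revenue = 2709 thousand.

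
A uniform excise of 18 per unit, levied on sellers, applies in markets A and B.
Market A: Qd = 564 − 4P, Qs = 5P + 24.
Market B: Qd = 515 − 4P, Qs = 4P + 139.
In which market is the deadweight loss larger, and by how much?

Market A: pre-tax P* = 60, Q* = 324; post-tax Q = 284; deadweight loss = 360.
Market B: pre-tax P* = 47, Q* = 327; post-tax Q = 291; deadweight loss = 324.
Difference: 360 vs 324 → market A is larger by 36.

Market A, by 36.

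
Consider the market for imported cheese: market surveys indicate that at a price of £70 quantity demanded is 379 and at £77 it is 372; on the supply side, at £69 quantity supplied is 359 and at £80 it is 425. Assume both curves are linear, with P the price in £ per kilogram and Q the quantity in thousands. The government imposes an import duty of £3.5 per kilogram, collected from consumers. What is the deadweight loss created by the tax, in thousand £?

Deadweight loss = £5.25 thousand.

Demand slope: (372 − 379)/(77 − 70) = -1, so Qd = 449 − P.
Supply slope: (425 − 359)/(80 − 69) = 6, so Qs = 6P − 55.
Without the tax, 449 − P = 6P − 55 gives 7P = 504, so P* = £72 and Q* = 377.
With the tax collected from consumers, demand (in seller-price terms) shifts: Qd = 449 − (P + 3.5).
New equilibrium: consumers pay £75, suppliers receive £71.5, Q = 374. (Wedge: Pb − Ps = 3.5.)
Quantity falls by |ΔQ| = |377 − 374| = 3.
DWL = ½ · t · |ΔQ| = ½ · 3.5 · 3 = £5.25.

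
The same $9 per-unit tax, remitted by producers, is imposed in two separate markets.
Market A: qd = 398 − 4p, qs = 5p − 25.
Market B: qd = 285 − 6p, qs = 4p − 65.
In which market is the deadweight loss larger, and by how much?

Market A: pre-tax p* = $47, q* = 210; post-tax q = 190; deadweight loss = $90.
Market B: pre-tax p* = $35, q* = 75; post-tax q = 53.4; deadweight loss = $97.2.
Difference: $90 vs $97.2 → market B is larger by $7.2.

Market B, by $7.2.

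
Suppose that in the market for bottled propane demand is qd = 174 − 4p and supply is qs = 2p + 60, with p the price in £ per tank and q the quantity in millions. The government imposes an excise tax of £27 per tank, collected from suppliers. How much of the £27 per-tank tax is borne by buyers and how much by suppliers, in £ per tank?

Buyers bear £9 per tank; suppliers bear £18 per tank.

Without the tax, 174 − 4p = 2p + 60 gives 6p = 114, so p* = £19 and q* = 98.
With the tax collected from suppliers, supply shifts: qs = 2(p − 27) + 60.
New equilibrium: buyers pay £28, suppliers receive £1, q = 62. (Wedge: pb − ps = 27.)
Burden on buyers: £9; on suppliers: £18. (They sum to £27.)
The less price-elastic side of the market bears the larger share of a per-unit tax.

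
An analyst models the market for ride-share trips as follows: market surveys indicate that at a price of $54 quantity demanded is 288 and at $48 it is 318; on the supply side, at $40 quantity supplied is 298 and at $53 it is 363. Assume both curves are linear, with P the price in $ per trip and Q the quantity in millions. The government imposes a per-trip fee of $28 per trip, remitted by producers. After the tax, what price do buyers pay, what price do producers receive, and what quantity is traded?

Buyers pay $60; producers receive $32; quantity = 258.

Demand slope: (318 − 288)/(48 − 54) = -5, so Qd = 558 − 5P.
Supply slope: (363 − 298)/(53 − 40) = 5, so Qs = 5P + 98.
Before the tax: set 558 − 5P = 5P + 98 → P* = $46, Q* = 328.
With the tax collected from producers, supply shifts: Qs = 5(P − 28) + 98.
Solving gives Q = 258 with buyers paying $60 and producers receiving $32 (the $28 wedge).
The less price-elastic side of the market bears the larger share of a per-unit tax.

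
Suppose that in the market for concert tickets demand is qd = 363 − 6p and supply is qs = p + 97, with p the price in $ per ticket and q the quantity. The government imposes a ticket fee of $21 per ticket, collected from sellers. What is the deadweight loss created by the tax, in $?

Before the tax: set 363 − 6p = p + 97 → p* = $38, q* = 135.
With the tax collected from sellers, supply shifts: qs = (p − 21) + 97.
Solving gives q = 117 with consumers paying $41 and sellers receiving $20 (the $21 wedge).
Quantity falls by |ΔQ| = |135 − 117| = 18.
DWL = ½ · t · |ΔQ| = ½ · 21 · 18 = $189.

Deadweight loss = $189.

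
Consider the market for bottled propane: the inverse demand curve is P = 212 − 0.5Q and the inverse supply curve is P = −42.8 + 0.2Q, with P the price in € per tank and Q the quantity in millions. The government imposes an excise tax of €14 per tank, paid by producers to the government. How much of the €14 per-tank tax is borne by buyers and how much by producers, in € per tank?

Inverting to Q(P) form: Qd = 424 − 2P; Qs = 5P + 214.
Before the tax: set 424 − 2P = 5P + 214 → P* = €30, Q* = 364.
With the tax collected from producers, supply shifts: Qs = 5(P − 14) + 214.
New equilibrium: buyers pay €40, producers receive €26, Q = 344. (Wedge: Pb − Ps = 14.)
Burden on buyers: €10; on producers: €4. (They sum to €14.)
The less price-elastic side of the market bears the larger share of a per-unit tax.

Buyers bear €10 per tank; producers bear €4 per tank.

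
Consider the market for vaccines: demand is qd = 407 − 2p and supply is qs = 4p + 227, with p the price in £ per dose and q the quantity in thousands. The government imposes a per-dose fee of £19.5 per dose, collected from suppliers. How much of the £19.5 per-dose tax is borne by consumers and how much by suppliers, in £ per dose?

Without the tax, 407 − 2p = 4p + 227 gives 6p = 180, so p* = £30 and q* = 347.
With the tax collected from suppliers, supply shifts: qs = 4(p − 19.5) + 227.
Solving gives q = 321 with consumers paying £43 and suppliers receiving £23.5 (the £19.5 wedge).
Burden on consumers: £13; on suppliers: £6.5. (They sum to £19.5.)

Consumers bear £13 per dose; suppliers bear £6.5 per dose.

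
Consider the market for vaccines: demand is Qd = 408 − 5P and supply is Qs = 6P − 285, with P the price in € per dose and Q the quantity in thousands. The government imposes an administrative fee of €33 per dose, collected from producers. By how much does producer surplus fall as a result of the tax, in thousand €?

Without the tax, 408 − 5P = 6P − 285 gives 11P = 693, so P* = €63 and Q* = 93.
With the tax collected from producers, supply shifts: Qs = 6(P − 33) − 285.
New equilibrium: buyers pay €81, producers receive €48, Q = 3. (Wedge: Pb − Ps = 33.)
ΔPS is the trapezoid between Q = 3 and Q = 93 of height €15: ½ · (93 + 3) · 15 = €720.

Producer surplus falls by €720 thousand.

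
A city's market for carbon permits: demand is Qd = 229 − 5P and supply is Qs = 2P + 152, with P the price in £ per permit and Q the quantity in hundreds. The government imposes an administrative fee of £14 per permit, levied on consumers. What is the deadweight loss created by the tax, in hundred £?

Deadweight loss = £140 hundred.

Without the tax, 229 − 5P = 2P + 152 gives 7P = 77, so P* = £11 and Q* = 174.
With the tax collected from consumers, demand (in seller-price terms) shifts: Qd = 229 − 5(P + 14).
Solving gives Q = 154 with consumers paying £15 and producers receiving £1 (the £14 wedge).
Quantity falls by |ΔQ| = |174 − 154| = 20.
DWL = ½ · t · |ΔQ| = ½ · 14 · 20 = £140.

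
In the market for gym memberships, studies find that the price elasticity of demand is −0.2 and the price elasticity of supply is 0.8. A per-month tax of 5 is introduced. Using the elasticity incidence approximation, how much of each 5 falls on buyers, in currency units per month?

Buyers bear ≈ 4 per month.

Incidence ratio: buyers' share ≈ εs / (εs + |εd|) = 0.8 / (0.8 + 0.2) = 0.8.
So buyers bear ≈ 0.8 × 5 = 4; sellers bear 1.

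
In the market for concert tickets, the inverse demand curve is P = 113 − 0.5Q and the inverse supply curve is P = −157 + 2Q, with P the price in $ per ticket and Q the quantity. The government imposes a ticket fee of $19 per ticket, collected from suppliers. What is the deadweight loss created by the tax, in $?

Deadweight loss = $72.2.

Inverting to Q(P) form: Qd = 226 − 2P; Qs = 0.5P + 78.5.
Without the tax, 226 − 2P = 0.5P + 78.5 gives 2.5P = 147.5, so P* = $59 and Q* = 108.
With the tax collected from suppliers, supply shifts: Qs = 0.5(P − 19) + 78.5.
New equilibrium: buyers pay $62.8, suppliers receive $43.8, Q = 100.4. (Wedge: Pb − Ps = 19.)
Quantity falls by |ΔQ| = |108 − 100.4| = 7.6.
DWL = ½ · t · |ΔQ| = ½ · 19 · 7.6 = $72.2.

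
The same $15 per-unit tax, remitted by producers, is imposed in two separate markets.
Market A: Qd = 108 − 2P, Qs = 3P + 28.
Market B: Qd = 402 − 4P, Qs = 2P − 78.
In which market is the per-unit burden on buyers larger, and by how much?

Market A: pre-tax P* = $16, Q* = 76; post-tax Q = 58; per-unit burden on buyers = $9.
Market B: pre-tax P* = $80, Q* = 82; post-tax Q = 62; per-unit burden on buyers = $5.
Difference: $9 vs $5 → market A is larger by $4.

Market A, by $4.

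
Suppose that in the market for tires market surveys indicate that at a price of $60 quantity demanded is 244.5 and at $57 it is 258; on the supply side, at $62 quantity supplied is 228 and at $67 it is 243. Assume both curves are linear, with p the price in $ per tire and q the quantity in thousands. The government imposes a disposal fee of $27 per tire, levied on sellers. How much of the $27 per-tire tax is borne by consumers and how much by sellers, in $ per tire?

Demand slope: (258 − 244.5)/(57 − 60) = -4.5, so qd = 514.5 − 4.5p.
Supply slope: (243 − 228)/(67 − 62) = 3, so qs = 3p + 42.
Without the tax, 514.5 − 4.5p = 3p + 42 gives 7.5p = 472.5, so p* = $63 and q* = 231.
With the tax collected from sellers, supply shifts: qs = 3(p − 27) + 42.
New equilibrium: consumers pay $73.8, sellers receive $46.8, q = 182.4. (Wedge: pb − ps = 27.)
Burden on consumers: $10.8; on sellers: $16.2. (They sum to $27.)
The less price-elastic side of the market bears the larger share of a per-unit tax.

Consumers bear $10.8 per tire; sellers bear $16.2 per tire.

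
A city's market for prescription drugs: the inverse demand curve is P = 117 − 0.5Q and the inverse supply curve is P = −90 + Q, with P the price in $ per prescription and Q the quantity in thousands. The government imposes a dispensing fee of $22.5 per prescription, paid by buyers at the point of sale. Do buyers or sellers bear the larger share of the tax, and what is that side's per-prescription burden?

Inverting to Q(P) form: Qd = 234 − 2P; Qs = P + 90.
Before the tax: set 234 − 2P = P + 90 → P* = $48, Q* = 138.
With the tax collected from buyers, demand (in seller-price terms) shifts: Qd = 234 − 2(P + 22.5).
New equilibrium: buyers pay $55.5, sellers receive $33, Q = 123. (Wedge: Pb − Ps = 22.5.)
Per-prescription burden: buyers $7.5, sellers $15.
Sellers take the larger share because supply is less price-elastic here (demand slope 2 vs supply slope 1).

Sellers bear the larger share: $15 per prescription.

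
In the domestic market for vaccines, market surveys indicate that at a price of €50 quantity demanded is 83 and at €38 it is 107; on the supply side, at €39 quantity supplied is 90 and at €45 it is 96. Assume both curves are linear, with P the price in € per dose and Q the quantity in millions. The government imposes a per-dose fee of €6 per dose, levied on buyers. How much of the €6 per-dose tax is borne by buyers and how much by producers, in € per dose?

Demand slope: (107 − 83)/(38 − 50) = -2, so Qd = 183 − 2P.
Supply slope: (96 − 90)/(45 − 39) = 1, so Qs = P + 51.
Without the tax, 183 − 2P = P + 51 gives 3P = 132, so P* = €44 and Q* = 95.
With the tax collected from buyers, demand (in seller-price terms) shifts: Qd = 183 − 2(P + 6).
Solving gives Q = 91 with buyers paying €46 and producers receiving €40 (the €6 wedge).
Burden on buyers: €2; on producers: €4. (They sum to €6.)
The less price-elastic side of the market bears the larger share of a per-unit tax.

Buyers bear €2 per dose; producers bear €4 per dose.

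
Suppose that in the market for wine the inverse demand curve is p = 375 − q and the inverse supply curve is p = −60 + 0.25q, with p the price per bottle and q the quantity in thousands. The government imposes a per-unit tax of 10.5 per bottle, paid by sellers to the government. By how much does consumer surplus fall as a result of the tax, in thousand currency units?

Inverting to q(p) form: qd = 375 − p; qs = 4p + 240.
Before the tax: set 375 − p = 4p + 240 → p* = 27, q* = 348.
With the tax collected from sellers, supply shifts: qs = 4(p − 10.5) + 240.
Solving gives q = 339.6 with consumers paying 35.4 and sellers receiving 24.9 (the 10.5 wedge).
ΔCS is the trapezoid between Q = 339.6 and Q = 348 of height 8.4: ½ · (348 + 339.6) · 8.4 = 2887.92.

Consumer surplus falls by 2887.92 thousand.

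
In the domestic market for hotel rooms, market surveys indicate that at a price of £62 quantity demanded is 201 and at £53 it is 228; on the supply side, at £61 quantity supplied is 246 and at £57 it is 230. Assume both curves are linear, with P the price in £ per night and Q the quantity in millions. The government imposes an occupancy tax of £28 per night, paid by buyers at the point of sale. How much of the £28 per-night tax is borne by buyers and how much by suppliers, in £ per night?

Demand slope: (228 − 201)/(53 − 62) = -3, so Qd = 387 − 3P.
Supply slope: (230 − 246)/(57 − 61) = 4, so Qs = 4P + 2.
Before the tax: set 387 − 3P = 4P + 2 → P* = £55, Q* = 222.
With the tax collected from buyers, demand (in seller-price terms) shifts: Qd = 387 − 3(P + 28).
Solving gives Q = 174 with buyers paying £71 and suppliers receiving £43 (the £28 wedge).
Burden on buyers: £16; on suppliers: £12. (They sum to £28.)
The less price-elastic side of the market bears the larger share of a per-unit tax.

Buyers bear £16 per night; suppliers bear £12 per night.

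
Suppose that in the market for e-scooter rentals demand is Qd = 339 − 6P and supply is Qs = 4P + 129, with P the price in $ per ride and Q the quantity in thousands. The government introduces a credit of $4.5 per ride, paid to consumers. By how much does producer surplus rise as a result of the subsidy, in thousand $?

Producer surplus rises by $589.68 thousand.

Before the subsidy: set 339 − 6P = 4P + 129 → P* = $21, Q* = 213.
With a per-unit subsidy paid to consumers, each effectively pays P − 4.5, so demand becomes Qd = 339 − 6(P − 4.5).
Solving gives Q = 223.8 with consumers paying $19.2 and producers receiving $23.7 (the $4.5 wedge).
ΔPS is the trapezoid between Q = 223.8 and Q = 213 of height $2.7: ½ · (213 + 223.8) · 2.7 = $589.68.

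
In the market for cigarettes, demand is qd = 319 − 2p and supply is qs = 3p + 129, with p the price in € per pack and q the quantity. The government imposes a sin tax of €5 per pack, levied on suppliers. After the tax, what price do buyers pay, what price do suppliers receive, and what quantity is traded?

Without the tax, 319 − 2p = 3p + 129 gives 5p = 190, so p* = €38 and q* = 243.
With the tax collected from suppliers, supply shifts: qs = 3(p − 5) + 129.
Solving gives q = 237 with buyers paying €41 and suppliers receiving €36 (the €5 wedge).
The less price-elastic side of the market bears the larger share of a per-unit tax.

Buyers pay €41; suppliers receive €36; quantity = 237.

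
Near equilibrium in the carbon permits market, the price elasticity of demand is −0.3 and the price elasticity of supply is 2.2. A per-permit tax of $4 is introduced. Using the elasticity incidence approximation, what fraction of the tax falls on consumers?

Consumers' share ≈ 0.88.

Incidence ratio: consumers' share ≈ εs / (εs + |εd|) = 2.2 / (2.2 + 0.3) = 0.88.
Supply is the more elastic side, so consumers bear the larger share.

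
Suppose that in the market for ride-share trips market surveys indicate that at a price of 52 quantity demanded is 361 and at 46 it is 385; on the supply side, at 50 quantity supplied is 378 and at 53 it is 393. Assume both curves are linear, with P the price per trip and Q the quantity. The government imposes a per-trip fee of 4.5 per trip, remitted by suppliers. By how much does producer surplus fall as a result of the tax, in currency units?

Producer surplus falls by 736.

Demand slope: (385 − 361)/(46 − 52) = -4, so Qd = 569 − 4P.
Supply slope: (393 − 378)/(53 − 50) = 5, so Qs = 5P + 128.
Before the tax: set 569 − 4P = 5P + 128 → P* = 49, Q* = 373.
With the tax collected from suppliers, supply shifts: Qs = 5(P − 4.5) + 128.
New equilibrium: buyers pay 51.5, suppliers receive 47, Q = 363. (Wedge: Pb − Ps = 4.5.)
ΔPS is the trapezoid between Q = 363 and Q = 373 of height 2: ½ · (373 + 363) · 2 = 736.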